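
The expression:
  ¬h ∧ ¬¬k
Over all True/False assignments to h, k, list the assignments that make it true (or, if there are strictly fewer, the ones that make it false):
is true only for:
  h=False, k=True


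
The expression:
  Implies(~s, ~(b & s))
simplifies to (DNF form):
True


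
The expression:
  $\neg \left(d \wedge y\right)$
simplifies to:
$\neg d \vee \neg y$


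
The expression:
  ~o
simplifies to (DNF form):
~o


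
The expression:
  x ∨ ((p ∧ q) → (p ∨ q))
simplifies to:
True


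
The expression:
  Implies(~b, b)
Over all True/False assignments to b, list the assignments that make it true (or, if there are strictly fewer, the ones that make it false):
is true only for:
  b=True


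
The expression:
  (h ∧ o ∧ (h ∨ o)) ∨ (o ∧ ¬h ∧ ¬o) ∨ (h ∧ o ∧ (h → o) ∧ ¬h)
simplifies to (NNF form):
h ∧ o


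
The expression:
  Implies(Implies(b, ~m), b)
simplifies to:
b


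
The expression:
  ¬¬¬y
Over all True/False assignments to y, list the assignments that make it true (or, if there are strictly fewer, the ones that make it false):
is true only for:
  y=False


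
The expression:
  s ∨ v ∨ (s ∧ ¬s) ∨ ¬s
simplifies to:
True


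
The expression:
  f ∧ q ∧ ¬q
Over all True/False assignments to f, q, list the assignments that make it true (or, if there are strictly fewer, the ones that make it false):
is never true.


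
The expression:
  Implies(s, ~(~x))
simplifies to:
x | ~s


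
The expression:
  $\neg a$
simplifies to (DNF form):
$\neg a$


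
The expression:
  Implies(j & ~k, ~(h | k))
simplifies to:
k | ~h | ~j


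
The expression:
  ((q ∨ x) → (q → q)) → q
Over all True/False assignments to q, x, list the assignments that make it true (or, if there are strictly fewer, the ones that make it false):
is true only for:
  q=True, x=False;
  q=True, x=True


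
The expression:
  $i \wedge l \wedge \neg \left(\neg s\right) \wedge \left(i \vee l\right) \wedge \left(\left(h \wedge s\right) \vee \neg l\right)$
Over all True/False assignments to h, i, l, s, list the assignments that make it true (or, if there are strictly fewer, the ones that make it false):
is true only for:
  h=True, i=True, l=True, s=True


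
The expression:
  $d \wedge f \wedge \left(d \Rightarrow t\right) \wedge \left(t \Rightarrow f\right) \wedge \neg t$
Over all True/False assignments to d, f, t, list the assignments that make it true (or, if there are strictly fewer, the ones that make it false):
is never true.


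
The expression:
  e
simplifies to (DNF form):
e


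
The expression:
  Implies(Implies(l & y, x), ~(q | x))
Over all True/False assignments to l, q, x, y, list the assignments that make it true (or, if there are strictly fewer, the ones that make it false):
is true only for:
  l=False, q=False, x=False, y=False;
  l=False, q=False, x=False, y=True;
  l=True, q=False, x=False, y=False;
  l=True, q=False, x=False, y=True;
  l=True, q=True, x=False, y=True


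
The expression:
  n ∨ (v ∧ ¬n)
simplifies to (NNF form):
n ∨ v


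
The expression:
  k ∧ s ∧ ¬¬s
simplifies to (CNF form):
k ∧ s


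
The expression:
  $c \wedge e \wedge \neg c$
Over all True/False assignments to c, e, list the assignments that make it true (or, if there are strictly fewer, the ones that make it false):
is never true.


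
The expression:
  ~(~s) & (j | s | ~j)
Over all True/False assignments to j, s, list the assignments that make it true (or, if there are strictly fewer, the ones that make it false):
is true only for:
  j=False, s=True;
  j=True, s=True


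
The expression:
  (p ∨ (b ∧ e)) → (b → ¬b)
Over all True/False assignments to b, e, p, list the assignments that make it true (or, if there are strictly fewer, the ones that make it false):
is false only for:
  b=True, e=False, p=True;
  b=True, e=True, p=False;
  b=True, e=True, p=True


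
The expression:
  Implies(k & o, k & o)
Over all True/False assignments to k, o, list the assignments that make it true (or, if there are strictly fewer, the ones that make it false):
is always true.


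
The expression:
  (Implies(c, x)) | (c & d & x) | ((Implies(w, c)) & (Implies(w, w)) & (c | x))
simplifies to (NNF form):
True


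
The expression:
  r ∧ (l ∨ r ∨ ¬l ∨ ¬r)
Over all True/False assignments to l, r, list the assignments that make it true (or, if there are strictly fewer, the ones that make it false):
is true only for:
  l=False, r=True;
  l=True, r=True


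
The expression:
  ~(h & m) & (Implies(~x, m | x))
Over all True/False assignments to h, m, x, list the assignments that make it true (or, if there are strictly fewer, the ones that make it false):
is true only for:
  h=False, m=False, x=True;
  h=False, m=True, x=False;
  h=False, m=True, x=True;
  h=True, m=False, x=True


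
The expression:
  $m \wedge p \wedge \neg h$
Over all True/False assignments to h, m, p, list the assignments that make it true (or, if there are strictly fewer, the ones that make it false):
is true only for:
  h=False, m=True, p=True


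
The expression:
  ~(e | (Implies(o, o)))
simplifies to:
False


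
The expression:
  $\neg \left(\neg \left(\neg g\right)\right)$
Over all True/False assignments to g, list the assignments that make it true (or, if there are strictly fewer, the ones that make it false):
is true only for:
  g=False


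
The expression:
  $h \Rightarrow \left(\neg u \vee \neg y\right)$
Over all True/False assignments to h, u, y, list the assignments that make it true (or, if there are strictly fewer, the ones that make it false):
is false only for:
  h=True, u=True, y=True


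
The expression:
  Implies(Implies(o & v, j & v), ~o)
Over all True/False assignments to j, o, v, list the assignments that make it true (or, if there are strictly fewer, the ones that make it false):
is false only for:
  j=False, o=True, v=False;
  j=True, o=True, v=False;
  j=True, o=True, v=True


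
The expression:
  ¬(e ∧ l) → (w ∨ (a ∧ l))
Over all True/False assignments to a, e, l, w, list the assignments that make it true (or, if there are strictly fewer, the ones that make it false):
is false only for:
  a=False, e=False, l=False, w=False;
  a=False, e=False, l=True, w=False;
  a=False, e=True, l=False, w=False;
  a=True, e=False, l=False, w=False;
  a=True, e=True, l=False, w=False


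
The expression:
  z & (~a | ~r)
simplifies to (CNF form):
z & (~a | ~r)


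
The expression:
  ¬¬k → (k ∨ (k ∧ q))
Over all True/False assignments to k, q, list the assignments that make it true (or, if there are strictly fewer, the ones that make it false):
is always true.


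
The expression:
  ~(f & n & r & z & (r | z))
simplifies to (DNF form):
~f | ~n | ~r | ~z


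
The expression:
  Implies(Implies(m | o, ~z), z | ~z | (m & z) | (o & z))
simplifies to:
True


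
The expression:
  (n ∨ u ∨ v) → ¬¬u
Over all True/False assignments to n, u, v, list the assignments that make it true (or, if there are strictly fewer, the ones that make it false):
is false only for:
  n=False, u=False, v=True;
  n=True, u=False, v=False;
  n=True, u=False, v=True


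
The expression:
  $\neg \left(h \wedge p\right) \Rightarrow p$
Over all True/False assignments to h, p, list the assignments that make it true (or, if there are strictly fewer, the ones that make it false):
is true only for:
  h=False, p=True;
  h=True, p=True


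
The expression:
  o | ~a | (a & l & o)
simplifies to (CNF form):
o | ~a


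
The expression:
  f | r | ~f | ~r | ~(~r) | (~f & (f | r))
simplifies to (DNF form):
True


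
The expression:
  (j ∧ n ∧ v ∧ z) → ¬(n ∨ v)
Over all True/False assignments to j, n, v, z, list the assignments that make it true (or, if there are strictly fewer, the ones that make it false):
is false only for:
  j=True, n=True, v=True, z=True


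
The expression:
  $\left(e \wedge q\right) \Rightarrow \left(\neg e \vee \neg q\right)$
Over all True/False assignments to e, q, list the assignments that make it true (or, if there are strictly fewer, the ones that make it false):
is false only for:
  e=True, q=True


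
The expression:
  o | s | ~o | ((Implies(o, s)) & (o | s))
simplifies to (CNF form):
True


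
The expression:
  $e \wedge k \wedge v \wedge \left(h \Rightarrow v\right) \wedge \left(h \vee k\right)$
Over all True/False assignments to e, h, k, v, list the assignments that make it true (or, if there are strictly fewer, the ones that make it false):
is true only for:
  e=True, h=False, k=True, v=True;
  e=True, h=True, k=True, v=True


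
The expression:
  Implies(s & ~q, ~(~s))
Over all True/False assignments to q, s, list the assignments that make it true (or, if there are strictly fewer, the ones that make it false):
is always true.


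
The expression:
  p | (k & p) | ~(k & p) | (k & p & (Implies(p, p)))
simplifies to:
True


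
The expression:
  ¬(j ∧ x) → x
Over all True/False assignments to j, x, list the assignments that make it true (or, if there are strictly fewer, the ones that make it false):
is true only for:
  j=False, x=True;
  j=True, x=True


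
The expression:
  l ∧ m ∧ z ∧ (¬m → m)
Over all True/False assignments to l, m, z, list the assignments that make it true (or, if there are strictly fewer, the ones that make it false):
is true only for:
  l=True, m=True, z=True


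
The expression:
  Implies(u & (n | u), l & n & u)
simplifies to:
~u | (l & n)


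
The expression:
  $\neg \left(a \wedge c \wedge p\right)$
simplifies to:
$\neg a \vee \neg c \vee \neg p$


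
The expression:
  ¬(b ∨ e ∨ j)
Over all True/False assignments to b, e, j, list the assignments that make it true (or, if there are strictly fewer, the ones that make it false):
is true only for:
  b=False, e=False, j=False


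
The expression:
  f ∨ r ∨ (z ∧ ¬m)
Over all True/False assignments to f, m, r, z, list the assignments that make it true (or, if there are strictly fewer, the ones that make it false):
is false only for:
  f=False, m=False, r=False, z=False;
  f=False, m=True, r=False, z=False;
  f=False, m=True, r=False, z=True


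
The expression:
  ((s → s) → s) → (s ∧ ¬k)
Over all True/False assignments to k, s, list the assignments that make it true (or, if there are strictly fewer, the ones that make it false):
is false only for:
  k=True, s=True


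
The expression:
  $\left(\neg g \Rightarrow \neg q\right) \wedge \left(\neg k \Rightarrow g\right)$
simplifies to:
$g \vee \left(k \wedge \neg q\right)$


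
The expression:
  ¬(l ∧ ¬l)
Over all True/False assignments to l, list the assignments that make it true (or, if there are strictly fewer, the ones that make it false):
is always true.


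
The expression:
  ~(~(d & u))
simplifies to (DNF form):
d & u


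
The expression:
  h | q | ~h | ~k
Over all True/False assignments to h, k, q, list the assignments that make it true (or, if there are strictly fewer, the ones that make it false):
is always true.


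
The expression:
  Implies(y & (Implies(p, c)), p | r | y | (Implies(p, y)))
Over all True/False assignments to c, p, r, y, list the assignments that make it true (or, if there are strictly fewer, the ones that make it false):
is always true.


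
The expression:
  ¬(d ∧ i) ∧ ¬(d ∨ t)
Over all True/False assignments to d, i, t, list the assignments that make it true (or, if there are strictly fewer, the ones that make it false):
is true only for:
  d=False, i=False, t=False;
  d=False, i=True, t=False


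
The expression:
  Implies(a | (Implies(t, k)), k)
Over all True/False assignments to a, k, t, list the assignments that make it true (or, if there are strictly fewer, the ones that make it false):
is false only for:
  a=False, k=False, t=False;
  a=True, k=False, t=False;
  a=True, k=False, t=True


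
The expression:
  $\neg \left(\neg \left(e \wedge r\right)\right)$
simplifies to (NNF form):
$e \wedge r$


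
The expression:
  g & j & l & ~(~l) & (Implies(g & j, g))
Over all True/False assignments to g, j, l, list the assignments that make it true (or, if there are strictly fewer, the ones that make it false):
is true only for:
  g=True, j=True, l=True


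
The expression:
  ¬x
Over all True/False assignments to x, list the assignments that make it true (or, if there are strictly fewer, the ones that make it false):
is true only for:
  x=False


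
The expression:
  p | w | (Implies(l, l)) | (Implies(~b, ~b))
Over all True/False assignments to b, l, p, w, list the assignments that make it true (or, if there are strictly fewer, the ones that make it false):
is always true.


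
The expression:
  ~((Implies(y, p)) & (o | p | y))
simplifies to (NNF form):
~p & (y | ~o)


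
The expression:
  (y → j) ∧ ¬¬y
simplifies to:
j ∧ y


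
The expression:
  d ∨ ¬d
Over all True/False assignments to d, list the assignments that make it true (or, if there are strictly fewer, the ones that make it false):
is always true.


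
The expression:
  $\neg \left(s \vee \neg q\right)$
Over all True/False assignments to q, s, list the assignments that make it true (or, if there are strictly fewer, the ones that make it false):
is true only for:
  q=True, s=False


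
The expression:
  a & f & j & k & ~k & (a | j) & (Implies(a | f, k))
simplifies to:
False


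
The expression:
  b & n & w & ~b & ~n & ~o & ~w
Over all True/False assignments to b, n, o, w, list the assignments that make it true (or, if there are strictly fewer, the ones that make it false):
is never true.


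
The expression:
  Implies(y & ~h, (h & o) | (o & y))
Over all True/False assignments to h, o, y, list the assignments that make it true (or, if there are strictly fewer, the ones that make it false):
is false only for:
  h=False, o=False, y=True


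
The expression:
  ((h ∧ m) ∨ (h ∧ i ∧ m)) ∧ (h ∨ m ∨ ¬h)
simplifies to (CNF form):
h ∧ m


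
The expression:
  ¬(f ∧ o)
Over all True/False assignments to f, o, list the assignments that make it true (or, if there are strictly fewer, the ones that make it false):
is false only for:
  f=True, o=True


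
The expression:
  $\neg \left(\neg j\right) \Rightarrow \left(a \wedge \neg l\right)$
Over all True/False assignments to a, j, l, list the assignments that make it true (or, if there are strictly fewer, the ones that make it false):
is false only for:
  a=False, j=True, l=False;
  a=False, j=True, l=True;
  a=True, j=True, l=True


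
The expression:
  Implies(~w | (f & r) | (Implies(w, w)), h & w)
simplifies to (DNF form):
h & w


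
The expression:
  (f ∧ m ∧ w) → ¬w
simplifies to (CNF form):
¬f ∨ ¬m ∨ ¬w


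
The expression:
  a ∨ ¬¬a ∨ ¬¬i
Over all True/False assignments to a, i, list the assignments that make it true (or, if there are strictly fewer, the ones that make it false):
is false only for:
  a=False, i=False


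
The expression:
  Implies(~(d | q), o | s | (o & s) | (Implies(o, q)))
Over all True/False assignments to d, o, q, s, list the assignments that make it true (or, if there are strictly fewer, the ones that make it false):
is always true.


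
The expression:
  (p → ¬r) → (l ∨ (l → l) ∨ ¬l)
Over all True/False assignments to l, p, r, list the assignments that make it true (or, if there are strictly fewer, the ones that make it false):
is always true.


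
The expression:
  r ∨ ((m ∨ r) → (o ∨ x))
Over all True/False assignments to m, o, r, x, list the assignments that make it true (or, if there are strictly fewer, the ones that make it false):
is false only for:
  m=True, o=False, r=False, x=False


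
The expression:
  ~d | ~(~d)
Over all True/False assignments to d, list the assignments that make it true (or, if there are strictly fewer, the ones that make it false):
is always true.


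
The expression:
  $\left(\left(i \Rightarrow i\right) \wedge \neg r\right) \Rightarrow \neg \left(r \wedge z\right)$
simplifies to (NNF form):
$\text{True}$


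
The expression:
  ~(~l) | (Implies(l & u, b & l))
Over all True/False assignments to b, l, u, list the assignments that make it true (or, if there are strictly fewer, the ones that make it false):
is always true.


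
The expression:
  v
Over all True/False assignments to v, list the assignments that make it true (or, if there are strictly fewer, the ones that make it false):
is true only for:
  v=True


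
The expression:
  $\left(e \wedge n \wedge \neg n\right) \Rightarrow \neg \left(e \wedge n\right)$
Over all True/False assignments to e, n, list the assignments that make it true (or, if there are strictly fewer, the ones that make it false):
is always true.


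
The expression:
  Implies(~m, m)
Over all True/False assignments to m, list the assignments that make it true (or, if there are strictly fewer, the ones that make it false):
is true only for:
  m=True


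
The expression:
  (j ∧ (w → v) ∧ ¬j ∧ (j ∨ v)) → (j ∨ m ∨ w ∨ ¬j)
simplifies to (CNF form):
True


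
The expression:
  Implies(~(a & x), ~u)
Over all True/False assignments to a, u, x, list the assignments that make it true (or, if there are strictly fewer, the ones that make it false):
is false only for:
  a=False, u=True, x=False;
  a=False, u=True, x=True;
  a=True, u=True, x=False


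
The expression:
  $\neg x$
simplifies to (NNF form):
$\neg x$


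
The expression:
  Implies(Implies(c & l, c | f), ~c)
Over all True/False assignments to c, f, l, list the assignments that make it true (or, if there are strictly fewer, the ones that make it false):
is true only for:
  c=False, f=False, l=False;
  c=False, f=False, l=True;
  c=False, f=True, l=False;
  c=False, f=True, l=True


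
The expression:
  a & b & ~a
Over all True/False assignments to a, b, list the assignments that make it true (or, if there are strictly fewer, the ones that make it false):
is never true.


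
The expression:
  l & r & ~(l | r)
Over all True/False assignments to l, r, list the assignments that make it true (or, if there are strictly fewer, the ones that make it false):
is never true.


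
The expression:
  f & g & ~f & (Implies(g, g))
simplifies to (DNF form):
False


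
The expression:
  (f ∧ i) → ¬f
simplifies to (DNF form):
¬f ∨ ¬i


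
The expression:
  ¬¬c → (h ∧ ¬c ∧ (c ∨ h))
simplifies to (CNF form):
¬c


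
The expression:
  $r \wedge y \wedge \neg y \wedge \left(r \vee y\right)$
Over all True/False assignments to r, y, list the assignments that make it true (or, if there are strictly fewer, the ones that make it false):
is never true.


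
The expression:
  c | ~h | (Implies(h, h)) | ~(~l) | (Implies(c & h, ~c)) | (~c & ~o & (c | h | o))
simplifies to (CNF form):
True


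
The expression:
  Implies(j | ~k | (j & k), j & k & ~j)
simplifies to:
k & ~j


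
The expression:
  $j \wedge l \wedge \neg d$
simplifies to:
$j \wedge l \wedge \neg d$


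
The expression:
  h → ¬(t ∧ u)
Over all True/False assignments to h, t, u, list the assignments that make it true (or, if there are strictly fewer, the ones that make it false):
is false only for:
  h=True, t=True, u=True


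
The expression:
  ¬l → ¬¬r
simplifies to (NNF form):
l ∨ r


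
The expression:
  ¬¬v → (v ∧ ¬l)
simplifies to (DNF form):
¬l ∨ ¬v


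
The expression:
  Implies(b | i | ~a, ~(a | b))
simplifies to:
~b & (~a | ~i)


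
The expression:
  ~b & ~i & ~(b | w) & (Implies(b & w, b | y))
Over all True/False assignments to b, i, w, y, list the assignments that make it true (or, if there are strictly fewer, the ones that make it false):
is true only for:
  b=False, i=False, w=False, y=False;
  b=False, i=False, w=False, y=True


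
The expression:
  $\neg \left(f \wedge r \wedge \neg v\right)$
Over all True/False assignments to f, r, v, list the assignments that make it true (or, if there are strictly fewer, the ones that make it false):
is false only for:
  f=True, r=True, v=False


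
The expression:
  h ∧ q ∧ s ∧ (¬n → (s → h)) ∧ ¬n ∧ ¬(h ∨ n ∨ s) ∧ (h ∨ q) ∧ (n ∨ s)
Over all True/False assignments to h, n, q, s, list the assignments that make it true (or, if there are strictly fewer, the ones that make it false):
is never true.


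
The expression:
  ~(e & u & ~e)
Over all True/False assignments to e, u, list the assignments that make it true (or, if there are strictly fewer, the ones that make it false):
is always true.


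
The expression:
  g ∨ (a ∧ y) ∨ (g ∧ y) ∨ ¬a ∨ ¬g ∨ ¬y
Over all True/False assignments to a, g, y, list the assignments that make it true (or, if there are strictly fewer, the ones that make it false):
is always true.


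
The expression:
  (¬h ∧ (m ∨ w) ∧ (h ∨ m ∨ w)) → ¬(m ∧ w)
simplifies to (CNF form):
h ∨ ¬m ∨ ¬w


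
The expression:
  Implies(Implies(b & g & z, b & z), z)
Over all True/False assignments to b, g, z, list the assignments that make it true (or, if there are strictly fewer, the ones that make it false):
is true only for:
  b=False, g=False, z=True;
  b=False, g=True, z=True;
  b=True, g=False, z=True;
  b=True, g=True, z=True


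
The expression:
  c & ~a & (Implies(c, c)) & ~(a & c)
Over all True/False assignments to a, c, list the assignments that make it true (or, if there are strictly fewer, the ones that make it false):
is true only for:
  a=False, c=True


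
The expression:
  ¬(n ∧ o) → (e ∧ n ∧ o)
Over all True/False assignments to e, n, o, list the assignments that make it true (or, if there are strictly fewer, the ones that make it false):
is true only for:
  e=False, n=True, o=True;
  e=True, n=True, o=True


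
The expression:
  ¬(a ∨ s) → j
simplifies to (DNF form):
a ∨ j ∨ s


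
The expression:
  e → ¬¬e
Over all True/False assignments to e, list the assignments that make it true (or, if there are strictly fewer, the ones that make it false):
is always true.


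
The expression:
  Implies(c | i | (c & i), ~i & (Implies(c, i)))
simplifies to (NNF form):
~c & ~i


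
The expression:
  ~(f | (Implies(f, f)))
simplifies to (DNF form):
False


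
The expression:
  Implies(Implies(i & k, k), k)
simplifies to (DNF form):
k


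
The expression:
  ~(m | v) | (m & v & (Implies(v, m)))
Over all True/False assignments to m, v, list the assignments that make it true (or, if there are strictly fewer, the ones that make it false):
is true only for:
  m=False, v=False;
  m=True, v=True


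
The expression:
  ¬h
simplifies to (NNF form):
¬h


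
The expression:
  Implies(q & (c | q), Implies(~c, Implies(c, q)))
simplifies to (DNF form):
True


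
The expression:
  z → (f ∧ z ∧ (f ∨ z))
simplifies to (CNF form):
f ∨ ¬z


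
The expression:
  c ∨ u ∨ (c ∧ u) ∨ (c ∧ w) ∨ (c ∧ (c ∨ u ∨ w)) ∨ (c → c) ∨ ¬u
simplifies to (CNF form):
True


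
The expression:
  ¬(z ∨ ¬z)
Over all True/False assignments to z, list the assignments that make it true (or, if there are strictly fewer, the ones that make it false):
is never true.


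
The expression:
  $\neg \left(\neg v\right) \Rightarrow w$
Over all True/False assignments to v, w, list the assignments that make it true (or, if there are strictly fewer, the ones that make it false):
is false only for:
  v=True, w=False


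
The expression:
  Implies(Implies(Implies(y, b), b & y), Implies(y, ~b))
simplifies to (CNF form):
~b | ~y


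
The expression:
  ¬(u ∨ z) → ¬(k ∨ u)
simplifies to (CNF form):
u ∨ z ∨ ¬k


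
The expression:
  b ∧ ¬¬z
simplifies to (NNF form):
b ∧ z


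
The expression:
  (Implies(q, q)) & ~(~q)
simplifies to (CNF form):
q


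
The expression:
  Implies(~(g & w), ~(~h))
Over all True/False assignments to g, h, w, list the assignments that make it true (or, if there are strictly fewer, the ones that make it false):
is false only for:
  g=False, h=False, w=False;
  g=False, h=False, w=True;
  g=True, h=False, w=False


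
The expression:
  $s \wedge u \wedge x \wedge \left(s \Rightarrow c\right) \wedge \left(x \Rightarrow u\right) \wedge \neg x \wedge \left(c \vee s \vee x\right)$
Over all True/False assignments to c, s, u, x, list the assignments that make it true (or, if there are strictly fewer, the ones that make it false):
is never true.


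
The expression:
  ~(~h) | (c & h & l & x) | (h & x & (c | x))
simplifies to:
h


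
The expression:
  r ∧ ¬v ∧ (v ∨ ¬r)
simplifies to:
False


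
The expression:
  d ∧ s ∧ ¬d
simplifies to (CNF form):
False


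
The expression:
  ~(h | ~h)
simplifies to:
False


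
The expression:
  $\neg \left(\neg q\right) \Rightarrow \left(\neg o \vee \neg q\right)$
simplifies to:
$\neg o \vee \neg q$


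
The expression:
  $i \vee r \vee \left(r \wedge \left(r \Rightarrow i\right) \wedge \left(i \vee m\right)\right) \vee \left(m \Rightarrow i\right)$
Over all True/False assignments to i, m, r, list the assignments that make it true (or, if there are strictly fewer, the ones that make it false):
is false only for:
  i=False, m=True, r=False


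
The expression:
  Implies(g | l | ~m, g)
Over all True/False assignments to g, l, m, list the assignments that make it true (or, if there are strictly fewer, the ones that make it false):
is false only for:
  g=False, l=False, m=False;
  g=False, l=True, m=False;
  g=False, l=True, m=True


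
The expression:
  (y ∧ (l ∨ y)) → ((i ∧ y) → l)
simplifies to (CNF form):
l ∨ ¬i ∨ ¬y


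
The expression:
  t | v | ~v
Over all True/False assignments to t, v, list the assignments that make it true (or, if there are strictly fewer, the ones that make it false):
is always true.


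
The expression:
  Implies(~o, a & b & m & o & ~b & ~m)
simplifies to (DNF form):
o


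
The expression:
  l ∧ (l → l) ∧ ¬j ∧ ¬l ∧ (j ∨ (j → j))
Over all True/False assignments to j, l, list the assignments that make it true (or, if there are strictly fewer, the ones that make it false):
is never true.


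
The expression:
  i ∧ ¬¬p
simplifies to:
i ∧ p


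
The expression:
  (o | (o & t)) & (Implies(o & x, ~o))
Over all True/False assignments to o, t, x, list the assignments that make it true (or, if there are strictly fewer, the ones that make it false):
is true only for:
  o=True, t=False, x=False;
  o=True, t=True, x=False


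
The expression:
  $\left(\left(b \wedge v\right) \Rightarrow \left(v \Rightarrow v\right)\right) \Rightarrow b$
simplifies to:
$b$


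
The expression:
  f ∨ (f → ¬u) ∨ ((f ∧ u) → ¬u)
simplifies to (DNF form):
True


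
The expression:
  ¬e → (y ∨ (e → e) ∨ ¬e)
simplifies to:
True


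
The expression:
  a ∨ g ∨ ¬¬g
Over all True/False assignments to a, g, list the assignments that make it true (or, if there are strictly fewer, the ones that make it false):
is false only for:
  a=False, g=False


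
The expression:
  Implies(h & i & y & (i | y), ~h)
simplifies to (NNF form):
~h | ~i | ~y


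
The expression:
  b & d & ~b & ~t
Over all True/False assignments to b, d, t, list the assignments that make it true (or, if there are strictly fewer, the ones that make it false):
is never true.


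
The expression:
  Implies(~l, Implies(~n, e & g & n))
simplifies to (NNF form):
l | n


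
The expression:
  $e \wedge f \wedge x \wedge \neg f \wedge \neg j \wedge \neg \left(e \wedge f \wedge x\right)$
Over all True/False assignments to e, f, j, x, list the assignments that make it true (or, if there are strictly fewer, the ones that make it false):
is never true.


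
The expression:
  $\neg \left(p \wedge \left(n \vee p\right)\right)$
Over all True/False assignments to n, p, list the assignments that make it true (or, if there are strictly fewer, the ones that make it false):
is true only for:
  n=False, p=False;
  n=True, p=False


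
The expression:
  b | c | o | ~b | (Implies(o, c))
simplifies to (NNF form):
True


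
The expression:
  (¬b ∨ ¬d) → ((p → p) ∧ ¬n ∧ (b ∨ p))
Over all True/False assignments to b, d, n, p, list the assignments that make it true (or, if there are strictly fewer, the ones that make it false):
is true only for:
  b=False, d=False, n=False, p=True;
  b=False, d=True, n=False, p=True;
  b=True, d=False, n=False, p=False;
  b=True, d=False, n=False, p=True;
  b=True, d=True, n=False, p=False;
  b=True, d=True, n=False, p=True;
  b=True, d=True, n=True, p=False;
  b=True, d=True, n=True, p=True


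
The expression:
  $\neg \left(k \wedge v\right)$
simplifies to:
$\neg k \vee \neg v$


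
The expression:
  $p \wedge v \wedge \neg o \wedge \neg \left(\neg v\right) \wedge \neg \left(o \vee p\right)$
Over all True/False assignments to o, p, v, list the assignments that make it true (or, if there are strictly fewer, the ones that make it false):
is never true.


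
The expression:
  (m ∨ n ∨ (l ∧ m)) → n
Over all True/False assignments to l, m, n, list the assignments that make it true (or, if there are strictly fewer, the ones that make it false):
is false only for:
  l=False, m=True, n=False;
  l=True, m=True, n=False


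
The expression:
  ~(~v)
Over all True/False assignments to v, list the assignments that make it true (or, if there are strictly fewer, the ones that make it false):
is true only for:
  v=True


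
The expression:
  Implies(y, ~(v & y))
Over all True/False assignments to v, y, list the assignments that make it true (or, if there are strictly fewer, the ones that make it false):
is false only for:
  v=True, y=True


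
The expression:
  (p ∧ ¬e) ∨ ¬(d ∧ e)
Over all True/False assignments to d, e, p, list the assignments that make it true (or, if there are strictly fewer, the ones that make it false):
is false only for:
  d=True, e=True, p=False;
  d=True, e=True, p=True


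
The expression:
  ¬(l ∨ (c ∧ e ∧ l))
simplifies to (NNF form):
¬l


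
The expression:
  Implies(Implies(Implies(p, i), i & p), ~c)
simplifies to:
~c | ~p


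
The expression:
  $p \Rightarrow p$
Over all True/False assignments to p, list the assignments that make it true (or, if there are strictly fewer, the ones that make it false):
is always true.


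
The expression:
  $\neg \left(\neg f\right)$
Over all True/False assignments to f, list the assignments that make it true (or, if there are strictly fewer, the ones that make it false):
is true only for:
  f=True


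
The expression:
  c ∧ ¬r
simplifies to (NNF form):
c ∧ ¬r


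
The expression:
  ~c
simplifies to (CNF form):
~c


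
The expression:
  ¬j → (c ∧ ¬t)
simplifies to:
j ∨ (c ∧ ¬t)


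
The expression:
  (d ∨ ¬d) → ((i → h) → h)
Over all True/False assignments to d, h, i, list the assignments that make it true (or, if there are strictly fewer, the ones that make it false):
is false only for:
  d=False, h=False, i=False;
  d=True, h=False, i=False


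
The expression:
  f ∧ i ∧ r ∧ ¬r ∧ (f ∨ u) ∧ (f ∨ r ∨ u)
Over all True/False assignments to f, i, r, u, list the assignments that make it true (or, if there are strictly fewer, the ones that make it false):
is never true.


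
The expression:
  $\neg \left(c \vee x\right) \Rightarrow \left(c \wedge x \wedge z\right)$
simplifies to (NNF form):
$c \vee x$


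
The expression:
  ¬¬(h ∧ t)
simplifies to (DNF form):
h ∧ t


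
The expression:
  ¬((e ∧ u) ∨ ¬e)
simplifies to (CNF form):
e ∧ ¬u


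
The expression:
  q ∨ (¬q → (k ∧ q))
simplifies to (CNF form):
q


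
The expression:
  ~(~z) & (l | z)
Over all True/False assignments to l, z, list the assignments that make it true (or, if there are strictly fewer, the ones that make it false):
is true only for:
  l=False, z=True;
  l=True, z=True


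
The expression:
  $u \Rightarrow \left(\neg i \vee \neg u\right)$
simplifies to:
$\neg i \vee \neg u$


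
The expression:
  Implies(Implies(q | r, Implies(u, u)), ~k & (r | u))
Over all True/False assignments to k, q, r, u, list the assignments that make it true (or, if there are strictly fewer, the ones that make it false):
is true only for:
  k=False, q=False, r=False, u=True;
  k=False, q=False, r=True, u=False;
  k=False, q=False, r=True, u=True;
  k=False, q=True, r=False, u=True;
  k=False, q=True, r=True, u=False;
  k=False, q=True, r=True, u=True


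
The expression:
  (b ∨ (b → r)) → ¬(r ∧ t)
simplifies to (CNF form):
¬r ∨ ¬t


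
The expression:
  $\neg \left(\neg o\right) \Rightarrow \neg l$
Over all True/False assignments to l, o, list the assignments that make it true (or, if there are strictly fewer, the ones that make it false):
is false only for:
  l=True, o=True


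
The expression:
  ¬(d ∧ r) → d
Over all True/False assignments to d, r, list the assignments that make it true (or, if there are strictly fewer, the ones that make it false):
is true only for:
  d=True, r=False;
  d=True, r=True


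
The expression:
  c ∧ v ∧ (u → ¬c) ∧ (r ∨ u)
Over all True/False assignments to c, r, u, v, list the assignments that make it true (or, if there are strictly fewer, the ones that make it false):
is true only for:
  c=True, r=True, u=False, v=True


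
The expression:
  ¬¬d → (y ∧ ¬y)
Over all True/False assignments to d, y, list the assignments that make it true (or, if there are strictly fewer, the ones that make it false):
is true only for:
  d=False, y=False;
  d=False, y=True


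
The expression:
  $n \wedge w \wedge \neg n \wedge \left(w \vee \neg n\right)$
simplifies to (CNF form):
$\text{False}$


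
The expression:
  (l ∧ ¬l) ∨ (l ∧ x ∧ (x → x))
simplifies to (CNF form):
l ∧ x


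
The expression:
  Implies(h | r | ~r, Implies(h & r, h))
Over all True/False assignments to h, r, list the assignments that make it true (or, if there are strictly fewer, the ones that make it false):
is always true.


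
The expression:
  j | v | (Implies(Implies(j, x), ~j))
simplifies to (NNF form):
True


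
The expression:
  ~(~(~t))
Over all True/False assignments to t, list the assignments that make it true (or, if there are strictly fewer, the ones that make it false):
is true only for:
  t=False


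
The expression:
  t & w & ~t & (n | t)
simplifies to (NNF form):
False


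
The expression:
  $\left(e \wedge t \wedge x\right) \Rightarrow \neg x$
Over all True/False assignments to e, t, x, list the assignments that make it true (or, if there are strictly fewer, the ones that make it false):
is false only for:
  e=True, t=True, x=True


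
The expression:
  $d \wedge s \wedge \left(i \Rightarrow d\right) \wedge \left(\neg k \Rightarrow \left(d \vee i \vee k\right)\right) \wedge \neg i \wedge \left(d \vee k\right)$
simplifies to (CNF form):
$d \wedge s \wedge \neg i$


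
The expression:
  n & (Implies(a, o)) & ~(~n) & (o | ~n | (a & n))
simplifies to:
n & o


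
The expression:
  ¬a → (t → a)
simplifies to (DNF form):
a ∨ ¬t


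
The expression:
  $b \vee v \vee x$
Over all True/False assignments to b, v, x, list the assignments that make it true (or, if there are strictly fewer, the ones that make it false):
is false only for:
  b=False, v=False, x=False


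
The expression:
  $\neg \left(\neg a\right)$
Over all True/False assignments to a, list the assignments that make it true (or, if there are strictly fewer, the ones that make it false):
is true only for:
  a=True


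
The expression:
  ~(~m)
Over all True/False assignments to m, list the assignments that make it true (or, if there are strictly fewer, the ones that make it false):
is true only for:
  m=True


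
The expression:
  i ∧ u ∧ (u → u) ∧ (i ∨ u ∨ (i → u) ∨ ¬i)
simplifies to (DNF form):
i ∧ u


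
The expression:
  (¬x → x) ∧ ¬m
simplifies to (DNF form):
x ∧ ¬m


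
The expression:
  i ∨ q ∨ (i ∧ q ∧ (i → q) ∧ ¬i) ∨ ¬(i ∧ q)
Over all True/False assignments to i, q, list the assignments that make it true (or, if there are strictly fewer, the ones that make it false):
is always true.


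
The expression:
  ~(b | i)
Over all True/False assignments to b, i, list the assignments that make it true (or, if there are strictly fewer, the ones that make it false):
is true only for:
  b=False, i=False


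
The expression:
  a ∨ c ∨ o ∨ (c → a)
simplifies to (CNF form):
True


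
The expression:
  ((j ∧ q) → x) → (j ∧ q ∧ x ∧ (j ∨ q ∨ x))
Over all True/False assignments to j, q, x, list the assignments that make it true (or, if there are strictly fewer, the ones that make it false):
is true only for:
  j=True, q=True, x=False;
  j=True, q=True, x=True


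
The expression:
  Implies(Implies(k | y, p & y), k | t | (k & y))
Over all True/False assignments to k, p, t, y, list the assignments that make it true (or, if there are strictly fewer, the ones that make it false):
is false only for:
  k=False, p=False, t=False, y=False;
  k=False, p=True, t=False, y=False;
  k=False, p=True, t=False, y=True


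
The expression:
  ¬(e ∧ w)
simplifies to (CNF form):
¬e ∨ ¬w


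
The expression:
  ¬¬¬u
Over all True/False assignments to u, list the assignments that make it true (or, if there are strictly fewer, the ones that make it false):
is true only for:
  u=False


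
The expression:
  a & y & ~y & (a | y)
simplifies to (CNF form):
False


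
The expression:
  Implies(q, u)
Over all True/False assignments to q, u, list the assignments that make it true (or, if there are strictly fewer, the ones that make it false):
is false only for:
  q=True, u=False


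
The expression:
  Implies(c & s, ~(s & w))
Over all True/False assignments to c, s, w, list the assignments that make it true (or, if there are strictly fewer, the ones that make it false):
is false only for:
  c=True, s=True, w=True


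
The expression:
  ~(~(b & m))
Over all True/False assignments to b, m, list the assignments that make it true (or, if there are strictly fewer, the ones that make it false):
is true only for:
  b=True, m=True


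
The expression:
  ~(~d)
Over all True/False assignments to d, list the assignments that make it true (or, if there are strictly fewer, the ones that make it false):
is true only for:
  d=True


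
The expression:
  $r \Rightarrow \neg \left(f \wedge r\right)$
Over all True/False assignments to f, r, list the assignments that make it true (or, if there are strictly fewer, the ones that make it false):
is false only for:
  f=True, r=True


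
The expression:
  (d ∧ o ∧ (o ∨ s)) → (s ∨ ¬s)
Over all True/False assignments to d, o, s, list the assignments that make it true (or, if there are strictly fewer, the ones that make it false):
is always true.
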